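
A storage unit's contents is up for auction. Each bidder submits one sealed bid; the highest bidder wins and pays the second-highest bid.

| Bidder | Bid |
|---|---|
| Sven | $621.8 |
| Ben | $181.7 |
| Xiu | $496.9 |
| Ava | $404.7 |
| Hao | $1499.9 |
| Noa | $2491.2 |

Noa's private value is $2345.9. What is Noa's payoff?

Highest bid: Noa at $2491.2, so Noa wins.
Second-highest bid: Hao at $1499.9 — that is the price the winner pays.
Noa's payoff = value − price = $2345.9 − $1499.9 = $846.

$846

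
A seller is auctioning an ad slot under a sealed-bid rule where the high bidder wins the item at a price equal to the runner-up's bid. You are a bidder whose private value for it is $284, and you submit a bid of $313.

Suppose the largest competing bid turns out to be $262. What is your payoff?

Your bid $313 exceeds the highest competing bid $262, so you win.
In a second-price auction the winner pays the second-highest bid, $262.
Payoff = value − price = $284 − $262 = $22.

$22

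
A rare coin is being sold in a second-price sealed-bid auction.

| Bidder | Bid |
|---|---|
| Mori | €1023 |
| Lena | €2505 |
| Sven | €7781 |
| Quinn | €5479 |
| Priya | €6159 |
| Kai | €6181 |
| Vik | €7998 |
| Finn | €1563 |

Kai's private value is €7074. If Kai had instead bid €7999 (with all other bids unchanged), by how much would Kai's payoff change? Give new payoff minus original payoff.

The highest bid among the other bidders is €7998; Kai's bid doesn't change that.
Original bid €6181: Kai is not highest (top rival bid is €7998); payoff €0.
Alternative bid €7999: Kai is highest, pays the top rival bid €7998; payoff €7074 − €7998 = −€924.
Change in payoff = −€924 − (€0) = −€924.

−€924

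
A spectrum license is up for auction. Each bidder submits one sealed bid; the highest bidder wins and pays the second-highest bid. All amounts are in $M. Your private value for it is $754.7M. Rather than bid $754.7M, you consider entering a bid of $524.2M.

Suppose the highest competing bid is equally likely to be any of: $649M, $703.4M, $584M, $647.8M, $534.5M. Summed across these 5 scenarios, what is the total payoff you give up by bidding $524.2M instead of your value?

The deviation costs you only when the competing bid falls strictly between $524.2M and $754.7M; elsewhere both bids give the same outcome.
$649M: truthful payoff $105.7M, deviation payoff $0M → loss $105.7M.
$703.4M: truthful payoff $51.3M, deviation payoff $0M → loss $51.3M.
$584M: truthful payoff $170.7M, deviation payoff $0M → loss $170.7M.
$647.8M: truthful payoff $106.9M, deviation payoff $0M → loss $106.9M.
$534.5M: truthful payoff $220.2M, deviation payoff $0M → loss $220.2M.
Total loss = $105.7M + $51.3M + $170.7M + $106.9M + $220.2M = $654.8M.
Truthful bidding weakly dominates here: raising your bid can only win items priced above your value, and lowering it can only forfeit items priced below.

$654.8M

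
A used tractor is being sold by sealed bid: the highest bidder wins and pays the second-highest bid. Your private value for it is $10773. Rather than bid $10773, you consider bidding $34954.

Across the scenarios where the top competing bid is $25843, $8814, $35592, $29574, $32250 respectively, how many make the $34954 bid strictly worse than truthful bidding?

The deviation hurts exactly when the highest competing bid lies strictly between $10773 and $34954 — overbidding then wins at a price above your value.
$25843: inside the interval → strictly worse (loss $15070).
$8814: below both → same outcome either way.
$35592: above both → same outcome either way.
$29574: inside the interval → strictly worse (loss $18801).
$32250: inside the interval → strictly worse (loss $21477).
Count: 3.

3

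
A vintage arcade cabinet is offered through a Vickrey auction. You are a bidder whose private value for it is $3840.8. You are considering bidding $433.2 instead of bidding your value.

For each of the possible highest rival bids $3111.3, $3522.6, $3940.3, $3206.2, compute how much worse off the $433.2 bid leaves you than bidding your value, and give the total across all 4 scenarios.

$1682.3

The deviation costs you only when the competing bid falls strictly between $433.2 and $3840.8; elsewhere both bids give the same outcome.
$3111.3: truthful payoff $729.5, deviation payoff $0 → loss $729.5.
$3522.6: truthful payoff $318.2, deviation payoff $0 → loss $318.2.
$3940.3: outcomes coincide → loss $0.
$3206.2: truthful payoff $634.6, deviation payoff $0 → loss $634.6.
Total loss = $729.5 + $318.2 + $634.6 = $1682.3.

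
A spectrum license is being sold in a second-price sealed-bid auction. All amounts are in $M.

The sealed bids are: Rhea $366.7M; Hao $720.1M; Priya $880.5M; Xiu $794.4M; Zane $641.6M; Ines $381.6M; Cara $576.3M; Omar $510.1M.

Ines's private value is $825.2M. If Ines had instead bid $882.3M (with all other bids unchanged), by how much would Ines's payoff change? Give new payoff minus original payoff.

The highest bid among the other bidders is $880.5M; Ines's bid doesn't change that.
Original bid $381.6M: Ines is not highest (top rival bid is $880.5M); payoff $0M.
Alternative bid $882.3M: Ines is highest, pays the top rival bid $880.5M; payoff $825.2M − $880.5M = −$55.3M.
Change in payoff = −$55.3M − ($0M) = −$55.3M.

−$55.3M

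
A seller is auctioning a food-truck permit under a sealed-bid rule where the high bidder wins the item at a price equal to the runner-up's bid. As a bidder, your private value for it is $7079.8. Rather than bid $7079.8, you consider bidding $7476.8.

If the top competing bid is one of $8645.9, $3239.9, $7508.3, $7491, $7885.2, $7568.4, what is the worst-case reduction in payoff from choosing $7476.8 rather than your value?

$8645.9: same outcome either way → loss $0.
$3239.9: same outcome either way → loss $0.
$7508.3: same outcome either way → loss $0.
$7491: same outcome either way → loss $0.
$7885.2: same outcome either way → loss $0.
$7568.4: same outcome either way → loss $0.
Maximum loss: $0.

$0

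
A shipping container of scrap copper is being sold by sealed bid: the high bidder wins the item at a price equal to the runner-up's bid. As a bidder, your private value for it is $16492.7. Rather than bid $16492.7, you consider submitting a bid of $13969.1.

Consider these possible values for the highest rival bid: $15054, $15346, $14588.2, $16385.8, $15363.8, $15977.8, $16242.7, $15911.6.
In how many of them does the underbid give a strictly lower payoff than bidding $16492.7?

8

The deviation hurts exactly when the highest competing bid lies strictly between $13969.1 and $16492.7 — underbidding then forfeits a profitable win.
$15054: inside the interval → strictly worse (loss $1438.7).
$15346: inside the interval → strictly worse (loss $1146.7).
$14588.2: inside the interval → strictly worse (loss $1904.5).
$16385.8: inside the interval → strictly worse (loss $106.9).
$15363.8: inside the interval → strictly worse (loss $1128.9).
$15977.8: inside the interval → strictly worse (loss $514.9).
$16242.7: inside the interval → strictly worse (loss $250).
$15911.6: inside the interval → strictly worse (loss $581.1).
Count: 8.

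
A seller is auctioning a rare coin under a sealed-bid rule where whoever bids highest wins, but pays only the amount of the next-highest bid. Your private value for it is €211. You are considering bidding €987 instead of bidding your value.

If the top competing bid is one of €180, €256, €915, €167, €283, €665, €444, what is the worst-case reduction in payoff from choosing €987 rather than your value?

€180: same outcome either way → loss €0.
€256: truthful gives €0, deviation gives −€45 → loss €45.
€915: truthful gives €0, deviation gives −€704 → loss €704.
€167: same outcome either way → loss €0.
€283: truthful gives €0, deviation gives −€72 → loss €72.
€665: truthful gives €0, deviation gives −€454 → loss €454.
€444: truthful gives €0, deviation gives −€233 → loss €233.
Maximum loss: €704.

€704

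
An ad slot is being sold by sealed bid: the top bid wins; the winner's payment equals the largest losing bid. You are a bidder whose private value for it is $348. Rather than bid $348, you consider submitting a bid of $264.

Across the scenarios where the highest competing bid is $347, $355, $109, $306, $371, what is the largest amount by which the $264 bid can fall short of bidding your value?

$347: truthful gives $1, deviation gives $0 → loss $1.
$355: same outcome either way → loss $0.
$109: same outcome either way → loss $0.
$306: truthful gives $42, deviation gives $0 → loss $42.
$371: same outcome either way → loss $0.
Maximum loss: $42.

$42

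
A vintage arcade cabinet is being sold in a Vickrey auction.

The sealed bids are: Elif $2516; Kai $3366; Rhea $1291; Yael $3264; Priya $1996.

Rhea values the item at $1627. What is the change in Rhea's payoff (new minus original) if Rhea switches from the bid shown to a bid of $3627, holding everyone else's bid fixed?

−$1739

The highest bid among the other bidders is $3366; Rhea's bid doesn't change that.
Original bid $1291: Rhea is not highest (top rival bid is $3366); payoff $0.
Alternative bid $3627: Rhea is highest, pays the top rival bid $3366; payoff $1627 − $3366 = −$1739.
Change in payoff = −$1739 − ($0) = −$1739.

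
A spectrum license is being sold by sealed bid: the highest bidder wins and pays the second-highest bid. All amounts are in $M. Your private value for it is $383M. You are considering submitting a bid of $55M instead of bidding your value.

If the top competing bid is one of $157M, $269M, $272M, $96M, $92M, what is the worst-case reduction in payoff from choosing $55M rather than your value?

$291M

$157M: truthful gives $226M, deviation gives $0M → loss $226M.
$269M: truthful gives $114M, deviation gives $0M → loss $114M.
$272M: truthful gives $111M, deviation gives $0M → loss $111M.
$96M: truthful gives $287M, deviation gives $0M → loss $287M.
$92M: truthful gives $291M, deviation gives $0M → loss $291M.
Maximum loss: $291M.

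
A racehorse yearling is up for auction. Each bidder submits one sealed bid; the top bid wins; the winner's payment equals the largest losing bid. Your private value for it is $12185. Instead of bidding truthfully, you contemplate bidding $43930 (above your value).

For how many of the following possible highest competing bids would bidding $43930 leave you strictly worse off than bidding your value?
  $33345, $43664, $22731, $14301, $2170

4

The deviation hurts exactly when the highest competing bid lies strictly between $12185 and $43930 — overbidding then wins at a price above your value.
$33345: inside the interval → strictly worse (loss $21160).
$43664: inside the interval → strictly worse (loss $31479).
$22731: inside the interval → strictly worse (loss $10546).
$14301: inside the interval → strictly worse (loss $2116).
$2170: below both → same outcome either way.
Count: 4.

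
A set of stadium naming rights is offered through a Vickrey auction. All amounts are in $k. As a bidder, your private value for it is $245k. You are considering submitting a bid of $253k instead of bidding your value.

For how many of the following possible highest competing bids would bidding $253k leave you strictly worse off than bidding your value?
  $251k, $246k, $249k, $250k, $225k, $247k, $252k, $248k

The deviation hurts exactly when the highest competing bid lies strictly between $245k and $253k — overbidding then wins at a price above your value.
$251k: inside the interval → strictly worse (loss $6k).
$246k: inside the interval → strictly worse (loss $1k).
$249k: inside the interval → strictly worse (loss $4k).
$250k: inside the interval → strictly worse (loss $5k).
$225k: below both → same outcome either way.
$247k: inside the interval → strictly worse (loss $2k).
$252k: inside the interval → strictly worse (loss $7k).
$248k: inside the interval → strictly worse (loss $3k).
Count: 7.

7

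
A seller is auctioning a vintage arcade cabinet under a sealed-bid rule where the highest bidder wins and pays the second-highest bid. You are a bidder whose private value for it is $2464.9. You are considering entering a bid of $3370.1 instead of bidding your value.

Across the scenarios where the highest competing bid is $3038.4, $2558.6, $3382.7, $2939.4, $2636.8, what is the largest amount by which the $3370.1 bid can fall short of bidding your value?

$3038.4: truthful gives $0, deviation gives −$573.5 → loss $573.5.
$2558.6: truthful gives $0, deviation gives −$93.7 → loss $93.7.
$3382.7: same outcome either way → loss $0.
$2939.4: truthful gives $0, deviation gives −$474.5 → loss $474.5.
$2636.8: truthful gives $0, deviation gives −$171.9 → loss $171.9.
Maximum loss: $573.5.

$573.5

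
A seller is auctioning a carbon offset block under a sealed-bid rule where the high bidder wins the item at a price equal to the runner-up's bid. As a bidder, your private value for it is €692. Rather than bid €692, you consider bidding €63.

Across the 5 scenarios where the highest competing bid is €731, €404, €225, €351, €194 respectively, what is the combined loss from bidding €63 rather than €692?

€1594

The deviation costs you only when the competing bid falls strictly between €63 and €692; elsewhere both bids give the same outcome.
€731: outcomes coincide → loss €0.
€404: truthful payoff €288, deviation payoff €0 → loss €288.
€225: truthful payoff €467, deviation payoff €0 → loss €467.
€351: truthful payoff €341, deviation payoff €0 → loss €341.
€194: truthful payoff €498, deviation payoff €0 → loss €498.
Total loss = €288 + €467 + €341 + €498 = €1594.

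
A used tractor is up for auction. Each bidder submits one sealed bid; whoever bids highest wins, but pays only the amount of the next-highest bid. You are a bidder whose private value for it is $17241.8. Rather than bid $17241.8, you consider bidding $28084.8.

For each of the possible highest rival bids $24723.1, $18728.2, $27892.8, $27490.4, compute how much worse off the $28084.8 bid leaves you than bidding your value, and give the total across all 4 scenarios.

The deviation costs you only when the competing bid falls strictly between $17241.8 and $28084.8; elsewhere both bids give the same outcome.
$24723.1: truthful payoff $0, deviation payoff −$7481.3 → loss $7481.3.
$18728.2: truthful payoff $0, deviation payoff −$1486.4 → loss $1486.4.
$27892.8: truthful payoff $0, deviation payoff −$10651 → loss $10651.
$27490.4: truthful payoff $0, deviation payoff −$10248.6 → loss $10248.6.
Total loss = $7481.3 + $1486.4 + $10651 + $10248.6 = $29867.3.
In a second-price auction your bid sets only whether you win, not what you pay, so bidding your true value is weakly dominant.

$29867.3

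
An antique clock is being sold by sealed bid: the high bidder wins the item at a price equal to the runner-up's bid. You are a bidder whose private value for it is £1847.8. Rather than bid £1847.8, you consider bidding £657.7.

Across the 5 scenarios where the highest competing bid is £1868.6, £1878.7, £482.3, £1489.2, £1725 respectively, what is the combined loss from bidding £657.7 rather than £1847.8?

£481.4

The deviation costs you only when the competing bid falls strictly between £657.7 and £1847.8; elsewhere both bids give the same outcome.
£1868.6: outcomes coincide → loss £0.
£1878.7: outcomes coincide → loss £0.
£482.3: outcomes coincide → loss £0.
£1489.2: truthful payoff £358.6, deviation payoff £0 → loss £358.6.
£1725: truthful payoff £122.8, deviation payoff £0 → loss £122.8.
Total loss = £358.6 + £122.8 = £481.4.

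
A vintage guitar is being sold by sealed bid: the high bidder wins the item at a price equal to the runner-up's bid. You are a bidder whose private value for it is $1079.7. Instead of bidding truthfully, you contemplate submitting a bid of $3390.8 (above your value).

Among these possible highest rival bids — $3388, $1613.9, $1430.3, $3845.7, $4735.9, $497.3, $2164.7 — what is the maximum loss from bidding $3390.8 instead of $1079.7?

$2308.3

$3388: truthful gives $0, deviation gives −$2308.3 → loss $2308.3.
$1613.9: truthful gives $0, deviation gives −$534.2 → loss $534.2.
$1430.3: truthful gives $0, deviation gives −$350.6 → loss $350.6.
$3845.7: same outcome either way → loss $0.
$4735.9: same outcome either way → loss $0.
$497.3: same outcome either way → loss $0.
$2164.7: truthful gives $0, deviation gives −$1085 → loss $1085.
Maximum loss: $2308.3.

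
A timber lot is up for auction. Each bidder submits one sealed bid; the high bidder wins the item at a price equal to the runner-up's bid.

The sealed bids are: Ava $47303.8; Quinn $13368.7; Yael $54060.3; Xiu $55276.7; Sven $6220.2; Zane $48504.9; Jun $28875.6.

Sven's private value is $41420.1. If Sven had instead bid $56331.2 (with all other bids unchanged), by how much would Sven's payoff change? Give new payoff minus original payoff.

−$13856.6

The highest bid among the other bidders is $55276.7; Sven's bid doesn't change that.
Original bid $6220.2: Sven is not highest (top rival bid is $55276.7); payoff $0.
Alternative bid $56331.2: Sven is highest, pays the top rival bid $55276.7; payoff $41420.1 − $55276.7 = −$13856.6.
Change in payoff = −$13856.6 − ($0) = −$13856.6.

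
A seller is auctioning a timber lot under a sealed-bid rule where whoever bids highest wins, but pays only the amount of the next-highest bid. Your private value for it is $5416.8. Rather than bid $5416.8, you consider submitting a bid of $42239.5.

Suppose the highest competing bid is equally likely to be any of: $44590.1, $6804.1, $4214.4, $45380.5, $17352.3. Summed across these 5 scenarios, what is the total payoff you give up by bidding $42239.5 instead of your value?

The deviation costs you only when the competing bid falls strictly between $5416.8 and $42239.5; elsewhere both bids give the same outcome.
$44590.1: outcomes coincide → loss $0.
$6804.1: truthful payoff $0, deviation payoff −$1387.3 → loss $1387.3.
$4214.4: outcomes coincide → loss $0.
$45380.5: outcomes coincide → loss $0.
$17352.3: truthful payoff $0, deviation payoff −$11935.5 → loss $11935.5.
Total loss = $1387.3 + $11935.5 = $13322.8.

$13322.8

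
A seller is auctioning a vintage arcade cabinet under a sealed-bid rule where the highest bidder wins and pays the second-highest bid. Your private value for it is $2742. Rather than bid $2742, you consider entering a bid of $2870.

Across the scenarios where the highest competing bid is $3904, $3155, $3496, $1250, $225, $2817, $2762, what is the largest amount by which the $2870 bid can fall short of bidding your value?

$3904: same outcome either way → loss $0.
$3155: same outcome either way → loss $0.
$3496: same outcome either way → loss $0.
$1250: same outcome either way → loss $0.
$225: same outcome either way → loss $0.
$2817: truthful gives $0, deviation gives −$75 → loss $75.
$2762: truthful gives $0, deviation gives −$20 → loss $20.
Maximum loss: $75.

$75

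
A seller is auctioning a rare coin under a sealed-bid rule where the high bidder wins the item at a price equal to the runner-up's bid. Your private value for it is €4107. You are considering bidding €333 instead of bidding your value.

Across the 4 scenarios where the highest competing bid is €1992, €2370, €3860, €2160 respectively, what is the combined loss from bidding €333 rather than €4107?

The deviation costs you only when the competing bid falls strictly between €333 and €4107; elsewhere both bids give the same outcome.
€1992: truthful payoff €2115, deviation payoff €0 → loss €2115.
€2370: truthful payoff €1737, deviation payoff €0 → loss €1737.
€3860: truthful payoff €247, deviation payoff €0 → loss €247.
€2160: truthful payoff €1947, deviation payoff €0 → loss €1947.
Total loss = €2115 + €1737 + €247 + €1947 = €6046.

€6046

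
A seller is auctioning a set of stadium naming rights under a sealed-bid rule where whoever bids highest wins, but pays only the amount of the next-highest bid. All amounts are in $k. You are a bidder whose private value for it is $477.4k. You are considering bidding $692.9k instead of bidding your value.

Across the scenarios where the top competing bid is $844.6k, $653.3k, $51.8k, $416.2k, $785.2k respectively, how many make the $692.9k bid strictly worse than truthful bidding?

1

The deviation hurts exactly when the highest competing bid lies strictly between $477.4k and $692.9k — overbidding then wins at a price above your value.
$844.6k: above both → same outcome either way.
$653.3k: inside the interval → strictly worse (loss $175.9k).
$51.8k: below both → same outcome either way.
$416.2k: below both → same outcome either way.
$785.2k: above both → same outcome either way.
Count: 1.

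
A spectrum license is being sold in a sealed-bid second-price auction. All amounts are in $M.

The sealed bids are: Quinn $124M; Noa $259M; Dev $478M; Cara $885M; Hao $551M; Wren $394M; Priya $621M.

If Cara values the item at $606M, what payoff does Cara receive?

−$15M

Highest bid: Cara at $885M, so Cara wins.
Second-highest bid: Priya at $621M — that is the price the winner pays.
Cara's payoff = value − price = $606M − $621M = −$15M.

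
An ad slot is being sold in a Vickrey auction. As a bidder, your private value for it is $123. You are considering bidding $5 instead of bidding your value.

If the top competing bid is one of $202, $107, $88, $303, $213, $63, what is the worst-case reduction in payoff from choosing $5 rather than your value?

$60

$202: same outcome either way → loss $0.
$107: truthful gives $16, deviation gives $0 → loss $16.
$88: truthful gives $35, deviation gives $0 → loss $35.
$303: same outcome either way → loss $0.
$213: same outcome either way → loss $0.
$63: truthful gives $60, deviation gives $0 → loss $60.
Maximum loss: $60.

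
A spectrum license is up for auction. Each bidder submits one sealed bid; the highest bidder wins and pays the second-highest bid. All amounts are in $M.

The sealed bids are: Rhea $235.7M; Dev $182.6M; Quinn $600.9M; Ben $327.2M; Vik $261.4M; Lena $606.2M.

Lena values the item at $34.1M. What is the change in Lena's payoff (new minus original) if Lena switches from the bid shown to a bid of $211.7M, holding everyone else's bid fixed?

$566.8M

The highest bid among the other bidders is $600.9M; Lena's bid doesn't change that.
Original bid $606.2M: Lena is highest, pays the top rival bid $600.9M; payoff $34.1M − $600.9M = −$566.8M.
Alternative bid $211.7M: Lena is not highest (top rival bid is $600.9M); payoff $0M.
Change in payoff = $0M − (−$566.8M) = $566.8M.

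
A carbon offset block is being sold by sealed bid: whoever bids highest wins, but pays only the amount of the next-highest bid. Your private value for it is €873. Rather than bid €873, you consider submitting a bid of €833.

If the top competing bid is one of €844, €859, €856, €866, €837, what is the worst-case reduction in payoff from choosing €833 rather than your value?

€844: truthful gives €29, deviation gives €0 → loss €29.
€859: truthful gives €14, deviation gives €0 → loss €14.
€856: truthful gives €17, deviation gives €0 → loss €17.
€866: truthful gives €7, deviation gives €0 → loss €7.
€837: truthful gives €36, deviation gives €0 → loss €36.
Maximum loss: €36.

€36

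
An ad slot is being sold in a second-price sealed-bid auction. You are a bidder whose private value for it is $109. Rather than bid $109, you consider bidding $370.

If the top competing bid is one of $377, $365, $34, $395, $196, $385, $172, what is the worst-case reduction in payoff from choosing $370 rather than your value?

$256

$377: same outcome either way → loss $0.
$365: truthful gives $0, deviation gives −$256 → loss $256.
$34: same outcome either way → loss $0.
$395: same outcome either way → loss $0.
$196: truthful gives $0, deviation gives −$87 → loss $87.
$385: same outcome either way → loss $0.
$172: truthful gives $0, deviation gives −$63 → loss $63.
Maximum loss: $256.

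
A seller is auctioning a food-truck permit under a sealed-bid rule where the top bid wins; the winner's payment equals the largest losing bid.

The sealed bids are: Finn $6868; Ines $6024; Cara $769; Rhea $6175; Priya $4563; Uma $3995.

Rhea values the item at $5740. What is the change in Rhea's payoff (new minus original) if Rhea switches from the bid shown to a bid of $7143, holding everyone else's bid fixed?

−$1128

The highest bid among the other bidders is $6868; Rhea's bid doesn't change that.
Original bid $6175: Rhea is not highest (top rival bid is $6868); payoff $0.
Alternative bid $7143: Rhea is highest, pays the top rival bid $6868; payoff $5740 − $6868 = −$1128.
Change in payoff = −$1128 − ($0) = −$1128.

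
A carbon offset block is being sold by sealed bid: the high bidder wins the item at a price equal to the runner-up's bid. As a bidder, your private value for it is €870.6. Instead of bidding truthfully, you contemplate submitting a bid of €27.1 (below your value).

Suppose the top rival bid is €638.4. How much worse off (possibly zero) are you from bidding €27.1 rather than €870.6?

€232.2

Bidding your value €870.6: you win (since €870.6 > €638.4) and pay €638.4. Payoff €232.2.
Bidding €27.1: you lose. Payoff €0.
The competing bid €638.4 lies between your shaded bid and your value, so underbidding forfeits an item you could have won at a profitable price.
Loss from deviating = €232.2 − (€0) = €232.2.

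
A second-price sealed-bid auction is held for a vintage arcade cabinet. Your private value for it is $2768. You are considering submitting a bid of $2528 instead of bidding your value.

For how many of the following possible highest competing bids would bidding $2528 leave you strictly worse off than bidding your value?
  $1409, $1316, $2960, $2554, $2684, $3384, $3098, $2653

The deviation hurts exactly when the highest competing bid lies strictly between $2528 and $2768 — underbidding then forfeits a profitable win.
$1409: below both → same outcome either way.
$1316: below both → same outcome either way.
$2960: above both → same outcome either way.
$2554: inside the interval → strictly worse (loss $214).
$2684: inside the interval → strictly worse (loss $84).
$3384: above both → same outcome either way.
$3098: above both → same outcome either way.
$2653: inside the interval → strictly worse (loss $115).
Count: 3.

3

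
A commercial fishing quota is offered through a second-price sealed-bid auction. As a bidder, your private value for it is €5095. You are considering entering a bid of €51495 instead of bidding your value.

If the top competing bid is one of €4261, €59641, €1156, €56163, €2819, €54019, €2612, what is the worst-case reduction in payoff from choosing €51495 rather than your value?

€0

€4261: same outcome either way → loss €0.
€59641: same outcome either way → loss €0.
€1156: same outcome either way → loss €0.
€56163: same outcome either way → loss €0.
€2819: same outcome either way → loss €0.
€54019: same outcome either way → loss €0.
€2612: same outcome either way → loss €0.
Maximum loss: €0.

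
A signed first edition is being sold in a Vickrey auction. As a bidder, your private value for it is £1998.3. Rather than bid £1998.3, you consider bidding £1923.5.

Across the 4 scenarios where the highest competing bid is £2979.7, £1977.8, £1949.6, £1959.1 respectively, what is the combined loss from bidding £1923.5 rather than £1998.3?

The deviation costs you only when the competing bid falls strictly between £1923.5 and £1998.3; elsewhere both bids give the same outcome.
£2979.7: outcomes coincide → loss £0.
£1977.8: truthful payoff £20.5, deviation payoff £0 → loss £20.5.
£1949.6: truthful payoff £48.7, deviation payoff £0 → loss £48.7.
£1959.1: truthful payoff £39.2, deviation payoff £0 → loss £39.2.
Total loss = £20.5 + £48.7 + £39.2 = £108.4.

£108.4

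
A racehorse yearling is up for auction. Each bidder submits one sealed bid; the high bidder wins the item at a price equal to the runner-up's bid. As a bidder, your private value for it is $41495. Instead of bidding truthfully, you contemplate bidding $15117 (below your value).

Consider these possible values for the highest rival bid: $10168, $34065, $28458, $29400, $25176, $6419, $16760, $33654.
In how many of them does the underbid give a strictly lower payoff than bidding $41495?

The deviation hurts exactly when the highest competing bid lies strictly between $15117 and $41495 — underbidding then forfeits a profitable win.
$10168: below both → same outcome either way.
$34065: inside the interval → strictly worse (loss $7430).
$28458: inside the interval → strictly worse (loss $13037).
$29400: inside the interval → strictly worse (loss $12095).
$25176: inside the interval → strictly worse (loss $16319).
$6419: below both → same outcome either way.
$16760: inside the interval → strictly worse (loss $24735).
$33654: inside the interval → strictly worse (loss $7841).
Count: 6.

6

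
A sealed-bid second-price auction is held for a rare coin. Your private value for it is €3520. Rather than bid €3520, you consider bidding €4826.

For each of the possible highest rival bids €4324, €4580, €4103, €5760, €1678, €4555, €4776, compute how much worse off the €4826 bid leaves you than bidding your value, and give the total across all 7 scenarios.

The deviation costs you only when the competing bid falls strictly between €3520 and €4826; elsewhere both bids give the same outcome.
€4324: truthful payoff €0, deviation payoff −€804 → loss €804.
€4580: truthful payoff €0, deviation payoff −€1060 → loss €1060.
€4103: truthful payoff €0, deviation payoff −€583 → loss €583.
€5760: outcomes coincide → loss €0.
€1678: outcomes coincide → loss €0.
€4555: truthful payoff €0, deviation payoff −€1035 → loss €1035.
€4776: truthful payoff €0, deviation payoff −€1256 → loss €1256.
Total loss = €804 + €1060 + €583 + €1035 + €1256 = €4738.

€4738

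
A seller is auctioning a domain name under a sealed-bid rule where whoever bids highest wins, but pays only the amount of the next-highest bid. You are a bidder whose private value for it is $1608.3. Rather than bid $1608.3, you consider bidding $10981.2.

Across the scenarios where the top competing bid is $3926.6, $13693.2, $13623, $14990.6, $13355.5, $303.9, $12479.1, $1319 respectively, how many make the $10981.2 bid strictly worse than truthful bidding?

The deviation hurts exactly when the highest competing bid lies strictly between $1608.3 and $10981.2 — overbidding then wins at a price above your value.
$3926.6: inside the interval → strictly worse (loss $2318.3).
$13693.2: above both → same outcome either way.
$13623: above both → same outcome either way.
$14990.6: above both → same outcome either way.
$13355.5: above both → same outcome either way.
$303.9: below both → same outcome either way.
$12479.1: above both → same outcome either way.
$1319: below both → same outcome either way.
Count: 1.

1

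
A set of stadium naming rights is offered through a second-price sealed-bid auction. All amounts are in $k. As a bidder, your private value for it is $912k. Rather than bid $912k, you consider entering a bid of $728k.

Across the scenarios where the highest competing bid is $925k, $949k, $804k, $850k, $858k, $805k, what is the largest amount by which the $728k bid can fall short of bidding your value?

$108k

$925k: same outcome either way → loss $0k.
$949k: same outcome either way → loss $0k.
$804k: truthful gives $108k, deviation gives $0k → loss $108k.
$850k: truthful gives $62k, deviation gives $0k → loss $62k.
$858k: truthful gives $54k, deviation gives $0k → loss $54k.
$805k: truthful gives $107k, deviation gives $0k → loss $107k.
Maximum loss: $108k.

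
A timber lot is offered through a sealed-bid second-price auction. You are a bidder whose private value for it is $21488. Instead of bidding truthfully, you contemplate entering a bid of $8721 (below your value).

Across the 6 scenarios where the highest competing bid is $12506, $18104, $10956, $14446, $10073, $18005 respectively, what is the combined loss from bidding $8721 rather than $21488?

$44838

The deviation costs you only when the competing bid falls strictly between $8721 and $21488; elsewhere both bids give the same outcome.
$12506: truthful payoff $8982, deviation payoff $0 → loss $8982.
$18104: truthful payoff $3384, deviation payoff $0 → loss $3384.
$10956: truthful payoff $10532, deviation payoff $0 → loss $10532.
$14446: truthful payoff $7042, deviation payoff $0 → loss $7042.
$10073: truthful payoff $11415, deviation payoff $0 → loss $11415.
$18005: truthful payoff $3483, deviation payoff $0 → loss $3483.
Total loss = $8982 + $3384 + $10532 + $7042 + $11415 + $3483 = $44838.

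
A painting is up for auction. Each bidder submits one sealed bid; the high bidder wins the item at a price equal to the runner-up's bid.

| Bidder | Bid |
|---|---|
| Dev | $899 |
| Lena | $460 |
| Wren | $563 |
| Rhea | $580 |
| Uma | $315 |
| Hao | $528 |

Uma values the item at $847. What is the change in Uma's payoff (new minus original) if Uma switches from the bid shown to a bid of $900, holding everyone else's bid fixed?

−$52

The highest bid among the other bidders is $899; Uma's bid doesn't change that.
Original bid $315: Uma is not highest (top rival bid is $899); payoff $0.
Alternative bid $900: Uma is highest, pays the top rival bid $899; payoff $847 − $899 = −$52.
Change in payoff = −$52 − ($0) = −$52.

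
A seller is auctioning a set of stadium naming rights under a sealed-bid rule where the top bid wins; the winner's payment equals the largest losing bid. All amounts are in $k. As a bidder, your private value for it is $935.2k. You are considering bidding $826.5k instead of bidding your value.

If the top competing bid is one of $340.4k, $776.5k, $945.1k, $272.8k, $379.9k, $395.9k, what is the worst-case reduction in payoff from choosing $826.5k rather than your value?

$0k

$340.4k: same outcome either way → loss $0k.
$776.5k: same outcome either way → loss $0k.
$945.1k: same outcome either way → loss $0k.
$272.8k: same outcome either way → loss $0k.
$379.9k: same outcome either way → loss $0k.
$395.9k: same outcome either way → loss $0k.
Maximum loss: $0k.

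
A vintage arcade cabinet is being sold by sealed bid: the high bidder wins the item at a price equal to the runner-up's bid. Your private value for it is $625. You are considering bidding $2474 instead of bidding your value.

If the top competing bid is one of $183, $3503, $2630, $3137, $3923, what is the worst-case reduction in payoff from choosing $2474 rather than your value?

$183: same outcome either way → loss $0.
$3503: same outcome either way → loss $0.
$2630: same outcome either way → loss $0.
$3137: same outcome either way → loss $0.
$3923: same outcome either way → loss $0.
Maximum loss: $0.

$0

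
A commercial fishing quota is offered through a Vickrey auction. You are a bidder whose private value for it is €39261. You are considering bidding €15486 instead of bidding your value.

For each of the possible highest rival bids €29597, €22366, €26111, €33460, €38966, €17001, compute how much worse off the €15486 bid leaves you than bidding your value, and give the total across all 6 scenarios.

€68065

The deviation costs you only when the competing bid falls strictly between €15486 and €39261; elsewhere both bids give the same outcome.
€29597: truthful payoff €9664, deviation payoff €0 → loss €9664.
€22366: truthful payoff €16895, deviation payoff €0 → loss €16895.
€26111: truthful payoff €13150, deviation payoff €0 → loss €13150.
€33460: truthful payoff €5801, deviation payoff €0 → loss €5801.
€38966: truthful payoff €295, deviation payoff €0 → loss €295.
€17001: truthful payoff €22260, deviation payoff €0 → loss €22260.
Total loss = €9664 + €16895 + €13150 + €5801 + €295 + €22260 = €68065.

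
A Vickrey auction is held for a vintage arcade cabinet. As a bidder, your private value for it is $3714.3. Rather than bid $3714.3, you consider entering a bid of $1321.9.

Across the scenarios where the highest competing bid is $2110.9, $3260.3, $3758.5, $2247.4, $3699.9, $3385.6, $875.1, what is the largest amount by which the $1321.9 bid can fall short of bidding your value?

$1603.4

$2110.9: truthful gives $1603.4, deviation gives $0 → loss $1603.4.
$3260.3: truthful gives $454, deviation gives $0 → loss $454.
$3758.5: same outcome either way → loss $0.
$2247.4: truthful gives $1466.9, deviation gives $0 → loss $1466.9.
$3699.9: truthful gives $14.4, deviation gives $0 → loss $14.4.
$3385.6: truthful gives $328.7, deviation gives $0 → loss $328.7.
$875.1: same outcome either way → loss $0.
Maximum loss: $1603.4.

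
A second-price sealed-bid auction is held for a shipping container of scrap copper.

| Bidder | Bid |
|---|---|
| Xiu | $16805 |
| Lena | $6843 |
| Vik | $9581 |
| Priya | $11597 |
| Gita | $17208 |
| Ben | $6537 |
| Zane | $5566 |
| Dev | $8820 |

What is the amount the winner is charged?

$16805

Highest bid: Gita at $17208, so Gita wins.
Second-highest bid: Xiu at $16805 — that is the price the winner pays.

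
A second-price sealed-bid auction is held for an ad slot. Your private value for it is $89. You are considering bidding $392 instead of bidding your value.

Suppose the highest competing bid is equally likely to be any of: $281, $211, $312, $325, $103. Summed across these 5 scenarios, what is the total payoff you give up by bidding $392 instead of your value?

The deviation costs you only when the competing bid falls strictly between $89 and $392; elsewhere both bids give the same outcome.
$281: truthful payoff $0, deviation payoff −$192 → loss $192.
$211: truthful payoff $0, deviation payoff −$122 → loss $122.
$312: truthful payoff $0, deviation payoff −$223 → loss $223.
$325: truthful payoff $0, deviation payoff −$236 → loss $236.
$103: truthful payoff $0, deviation payoff −$14 → loss $14.
Total loss = $192 + $122 + $223 + $236 + $14 = $787.

$787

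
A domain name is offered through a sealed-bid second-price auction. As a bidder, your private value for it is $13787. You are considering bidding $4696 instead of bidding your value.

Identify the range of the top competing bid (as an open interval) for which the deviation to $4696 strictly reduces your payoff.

($4696, $13787)

If the competing bid is below $4696, both bids win at the same price — no difference.
If it is above $13787, both bids lose — no difference.
If it lies strictly between $4696 and $13787, bidding your value wins at a price below your value (positive payoff) while bidding $4696 loses (payoff 0).
So the deviation strictly hurts on the open interval ($4696, $13787).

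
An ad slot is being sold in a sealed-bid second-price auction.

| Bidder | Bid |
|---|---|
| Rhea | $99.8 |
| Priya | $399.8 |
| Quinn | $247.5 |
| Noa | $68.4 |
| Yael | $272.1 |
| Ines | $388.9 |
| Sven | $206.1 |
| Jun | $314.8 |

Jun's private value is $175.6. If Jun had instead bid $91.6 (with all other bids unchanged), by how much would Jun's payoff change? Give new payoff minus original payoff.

The highest bid among the other bidders is $399.8; Jun's bid doesn't change that.
Original bid $314.8: Jun is not highest (top rival bid is $399.8); payoff $0.
Alternative bid $91.6: Jun is not highest (top rival bid is $399.8); payoff $0.
Change in payoff = $0 − ($0) = $0.

$0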